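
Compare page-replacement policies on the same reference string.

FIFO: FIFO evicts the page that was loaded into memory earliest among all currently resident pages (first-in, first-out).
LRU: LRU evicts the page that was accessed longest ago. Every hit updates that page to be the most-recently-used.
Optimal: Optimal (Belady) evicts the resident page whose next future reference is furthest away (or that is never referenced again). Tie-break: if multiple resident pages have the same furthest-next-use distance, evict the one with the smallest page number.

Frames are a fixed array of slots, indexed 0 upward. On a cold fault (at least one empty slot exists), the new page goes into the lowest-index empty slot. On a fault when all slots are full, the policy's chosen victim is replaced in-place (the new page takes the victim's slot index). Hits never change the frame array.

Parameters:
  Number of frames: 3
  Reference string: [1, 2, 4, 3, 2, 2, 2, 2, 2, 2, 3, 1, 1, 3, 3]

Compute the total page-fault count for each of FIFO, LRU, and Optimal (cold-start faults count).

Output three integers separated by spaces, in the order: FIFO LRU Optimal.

Answer: 5 5 4

Derivation:
--- FIFO ---
  step 0: ref 1 -> FAULT, frames=[1,-,-] (faults so far: 1)
  step 1: ref 2 -> FAULT, frames=[1,2,-] (faults so far: 2)
  step 2: ref 4 -> FAULT, frames=[1,2,4] (faults so far: 3)
  step 3: ref 3 -> FAULT, evict 1, frames=[3,2,4] (faults so far: 4)
  step 4: ref 2 -> HIT, frames=[3,2,4] (faults so far: 4)
  step 5: ref 2 -> HIT, frames=[3,2,4] (faults so far: 4)
  step 6: ref 2 -> HIT, frames=[3,2,4] (faults so far: 4)
  step 7: ref 2 -> HIT, frames=[3,2,4] (faults so far: 4)
  step 8: ref 2 -> HIT, frames=[3,2,4] (faults so far: 4)
  step 9: ref 2 -> HIT, frames=[3,2,4] (faults so far: 4)
  step 10: ref 3 -> HIT, frames=[3,2,4] (faults so far: 4)
  step 11: ref 1 -> FAULT, evict 2, frames=[3,1,4] (faults so far: 5)
  step 12: ref 1 -> HIT, frames=[3,1,4] (faults so far: 5)
  step 13: ref 3 -> HIT, frames=[3,1,4] (faults so far: 5)
  step 14: ref 3 -> HIT, frames=[3,1,4] (faults so far: 5)
  FIFO total faults: 5
--- LRU ---
  step 0: ref 1 -> FAULT, frames=[1,-,-] (faults so far: 1)
  step 1: ref 2 -> FAULT, frames=[1,2,-] (faults so far: 2)
  step 2: ref 4 -> FAULT, frames=[1,2,4] (faults so far: 3)
  step 3: ref 3 -> FAULT, evict 1, frames=[3,2,4] (faults so far: 4)
  step 4: ref 2 -> HIT, frames=[3,2,4] (faults so far: 4)
  step 5: ref 2 -> HIT, frames=[3,2,4] (faults so far: 4)
  step 6: ref 2 -> HIT, frames=[3,2,4] (faults so far: 4)
  step 7: ref 2 -> HIT, frames=[3,2,4] (faults so far: 4)
  step 8: ref 2 -> HIT, frames=[3,2,4] (faults so far: 4)
  step 9: ref 2 -> HIT, frames=[3,2,4] (faults so far: 4)
  step 10: ref 3 -> HIT, frames=[3,2,4] (faults so far: 4)
  step 11: ref 1 -> FAULT, evict 4, frames=[3,2,1] (faults so far: 5)
  step 12: ref 1 -> HIT, frames=[3,2,1] (faults so far: 5)
  step 13: ref 3 -> HIT, frames=[3,2,1] (faults so far: 5)
  step 14: ref 3 -> HIT, frames=[3,2,1] (faults so far: 5)
  LRU total faults: 5
--- Optimal ---
  step 0: ref 1 -> FAULT, frames=[1,-,-] (faults so far: 1)
  step 1: ref 2 -> FAULT, frames=[1,2,-] (faults so far: 2)
  step 2: ref 4 -> FAULT, frames=[1,2,4] (faults so far: 3)
  step 3: ref 3 -> FAULT, evict 4, frames=[1,2,3] (faults so far: 4)
  step 4: ref 2 -> HIT, frames=[1,2,3] (faults so far: 4)
  step 5: ref 2 -> HIT, frames=[1,2,3] (faults so far: 4)
  step 6: ref 2 -> HIT, frames=[1,2,3] (faults so far: 4)
  step 7: ref 2 -> HIT, frames=[1,2,3] (faults so far: 4)
  step 8: ref 2 -> HIT, frames=[1,2,3] (faults so far: 4)
  step 9: ref 2 -> HIT, frames=[1,2,3] (faults so far: 4)
  step 10: ref 3 -> HIT, frames=[1,2,3] (faults so far: 4)
  step 11: ref 1 -> HIT, frames=[1,2,3] (faults so far: 4)
  step 12: ref 1 -> HIT, frames=[1,2,3] (faults so far: 4)
  step 13: ref 3 -> HIT, frames=[1,2,3] (faults so far: 4)
  step 14: ref 3 -> HIT, frames=[1,2,3] (faults so far: 4)
  Optimal total faults: 4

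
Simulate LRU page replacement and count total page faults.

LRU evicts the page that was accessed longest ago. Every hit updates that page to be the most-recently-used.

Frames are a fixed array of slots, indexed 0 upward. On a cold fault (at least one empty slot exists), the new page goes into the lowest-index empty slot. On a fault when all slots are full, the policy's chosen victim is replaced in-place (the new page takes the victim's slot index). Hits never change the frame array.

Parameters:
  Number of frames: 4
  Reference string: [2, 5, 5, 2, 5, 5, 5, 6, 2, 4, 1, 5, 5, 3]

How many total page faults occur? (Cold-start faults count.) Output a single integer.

Answer: 7

Derivation:
Step 0: ref 2 → FAULT, frames=[2,-,-,-]
Step 1: ref 5 → FAULT, frames=[2,5,-,-]
Step 2: ref 5 → HIT, frames=[2,5,-,-]
Step 3: ref 2 → HIT, frames=[2,5,-,-]
Step 4: ref 5 → HIT, frames=[2,5,-,-]
Step 5: ref 5 → HIT, frames=[2,5,-,-]
Step 6: ref 5 → HIT, frames=[2,5,-,-]
Step 7: ref 6 → FAULT, frames=[2,5,6,-]
Step 8: ref 2 → HIT, frames=[2,5,6,-]
Step 9: ref 4 → FAULT, frames=[2,5,6,4]
Step 10: ref 1 → FAULT (evict 5), frames=[2,1,6,4]
Step 11: ref 5 → FAULT (evict 6), frames=[2,1,5,4]
Step 12: ref 5 → HIT, frames=[2,1,5,4]
Step 13: ref 3 → FAULT (evict 2), frames=[3,1,5,4]
Total faults: 7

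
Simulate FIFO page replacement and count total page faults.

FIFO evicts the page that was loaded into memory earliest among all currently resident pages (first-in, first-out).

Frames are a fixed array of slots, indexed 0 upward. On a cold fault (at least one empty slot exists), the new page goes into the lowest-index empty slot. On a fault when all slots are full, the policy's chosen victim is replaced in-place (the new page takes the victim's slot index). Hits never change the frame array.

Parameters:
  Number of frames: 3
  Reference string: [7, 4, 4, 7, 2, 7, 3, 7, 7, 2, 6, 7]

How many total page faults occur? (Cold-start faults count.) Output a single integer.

Answer: 6

Derivation:
Step 0: ref 7 → FAULT, frames=[7,-,-]
Step 1: ref 4 → FAULT, frames=[7,4,-]
Step 2: ref 4 → HIT, frames=[7,4,-]
Step 3: ref 7 → HIT, frames=[7,4,-]
Step 4: ref 2 → FAULT, frames=[7,4,2]
Step 5: ref 7 → HIT, frames=[7,4,2]
Step 6: ref 3 → FAULT (evict 7), frames=[3,4,2]
Step 7: ref 7 → FAULT (evict 4), frames=[3,7,2]
Step 8: ref 7 → HIT, frames=[3,7,2]
Step 9: ref 2 → HIT, frames=[3,7,2]
Step 10: ref 6 → FAULT (evict 2), frames=[3,7,6]
Step 11: ref 7 → HIT, frames=[3,7,6]
Total faults: 6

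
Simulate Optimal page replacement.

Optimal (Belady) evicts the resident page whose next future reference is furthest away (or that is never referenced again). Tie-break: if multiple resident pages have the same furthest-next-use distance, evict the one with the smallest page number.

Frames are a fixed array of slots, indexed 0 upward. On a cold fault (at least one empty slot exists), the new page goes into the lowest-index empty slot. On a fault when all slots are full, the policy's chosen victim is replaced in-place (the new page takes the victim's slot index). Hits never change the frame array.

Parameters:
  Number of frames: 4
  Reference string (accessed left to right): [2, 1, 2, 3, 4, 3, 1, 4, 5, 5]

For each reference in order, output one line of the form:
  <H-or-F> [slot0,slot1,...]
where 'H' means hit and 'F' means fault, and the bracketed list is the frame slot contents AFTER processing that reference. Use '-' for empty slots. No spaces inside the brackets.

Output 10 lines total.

F [2,-,-,-]
F [2,1,-,-]
H [2,1,-,-]
F [2,1,3,-]
F [2,1,3,4]
H [2,1,3,4]
H [2,1,3,4]
H [2,1,3,4]
F [2,5,3,4]
H [2,5,3,4]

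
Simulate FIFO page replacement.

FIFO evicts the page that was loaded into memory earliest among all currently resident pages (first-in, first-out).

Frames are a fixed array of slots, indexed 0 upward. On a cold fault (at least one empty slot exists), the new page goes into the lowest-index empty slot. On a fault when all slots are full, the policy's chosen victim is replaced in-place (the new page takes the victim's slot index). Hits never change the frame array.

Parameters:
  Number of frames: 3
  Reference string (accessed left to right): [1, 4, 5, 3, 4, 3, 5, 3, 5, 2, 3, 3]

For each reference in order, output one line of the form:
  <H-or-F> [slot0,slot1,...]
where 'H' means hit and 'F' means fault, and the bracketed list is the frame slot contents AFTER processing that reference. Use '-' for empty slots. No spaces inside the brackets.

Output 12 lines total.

F [1,-,-]
F [1,4,-]
F [1,4,5]
F [3,4,5]
H [3,4,5]
H [3,4,5]
H [3,4,5]
H [3,4,5]
H [3,4,5]
F [3,2,5]
H [3,2,5]
H [3,2,5]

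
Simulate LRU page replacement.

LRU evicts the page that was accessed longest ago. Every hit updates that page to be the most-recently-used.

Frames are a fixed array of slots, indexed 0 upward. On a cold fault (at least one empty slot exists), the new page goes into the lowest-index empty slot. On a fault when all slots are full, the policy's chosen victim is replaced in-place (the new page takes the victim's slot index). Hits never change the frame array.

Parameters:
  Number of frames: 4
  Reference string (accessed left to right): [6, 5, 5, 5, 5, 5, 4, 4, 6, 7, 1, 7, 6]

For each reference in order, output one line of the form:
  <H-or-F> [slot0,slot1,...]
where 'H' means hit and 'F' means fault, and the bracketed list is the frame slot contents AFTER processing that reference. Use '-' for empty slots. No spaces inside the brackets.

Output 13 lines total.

F [6,-,-,-]
F [6,5,-,-]
H [6,5,-,-]
H [6,5,-,-]
H [6,5,-,-]
H [6,5,-,-]
F [6,5,4,-]
H [6,5,4,-]
H [6,5,4,-]
F [6,5,4,7]
F [6,1,4,7]
H [6,1,4,7]
H [6,1,4,7]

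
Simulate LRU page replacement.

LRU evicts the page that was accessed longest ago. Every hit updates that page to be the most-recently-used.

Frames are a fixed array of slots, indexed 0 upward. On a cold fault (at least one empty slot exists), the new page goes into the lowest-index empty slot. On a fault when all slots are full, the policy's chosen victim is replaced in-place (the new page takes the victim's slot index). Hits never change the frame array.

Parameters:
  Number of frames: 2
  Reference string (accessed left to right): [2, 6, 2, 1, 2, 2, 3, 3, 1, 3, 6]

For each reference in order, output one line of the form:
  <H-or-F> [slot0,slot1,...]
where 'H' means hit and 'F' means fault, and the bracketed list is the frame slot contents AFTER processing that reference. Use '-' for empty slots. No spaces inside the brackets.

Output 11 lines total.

F [2,-]
F [2,6]
H [2,6]
F [2,1]
H [2,1]
H [2,1]
F [2,3]
H [2,3]
F [1,3]
H [1,3]
F [6,3]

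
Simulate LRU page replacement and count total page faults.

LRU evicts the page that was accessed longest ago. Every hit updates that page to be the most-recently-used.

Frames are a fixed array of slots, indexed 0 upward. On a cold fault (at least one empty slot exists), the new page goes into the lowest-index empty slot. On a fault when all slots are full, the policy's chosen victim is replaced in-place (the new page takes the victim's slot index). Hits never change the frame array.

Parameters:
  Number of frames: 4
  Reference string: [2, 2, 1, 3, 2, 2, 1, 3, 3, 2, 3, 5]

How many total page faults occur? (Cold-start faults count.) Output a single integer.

Step 0: ref 2 → FAULT, frames=[2,-,-,-]
Step 1: ref 2 → HIT, frames=[2,-,-,-]
Step 2: ref 1 → FAULT, frames=[2,1,-,-]
Step 3: ref 3 → FAULT, frames=[2,1,3,-]
Step 4: ref 2 → HIT, frames=[2,1,3,-]
Step 5: ref 2 → HIT, frames=[2,1,3,-]
Step 6: ref 1 → HIT, frames=[2,1,3,-]
Step 7: ref 3 → HIT, frames=[2,1,3,-]
Step 8: ref 3 → HIT, frames=[2,1,3,-]
Step 9: ref 2 → HIT, frames=[2,1,3,-]
Step 10: ref 3 → HIT, frames=[2,1,3,-]
Step 11: ref 5 → FAULT, frames=[2,1,3,5]
Total faults: 4

Answer: 4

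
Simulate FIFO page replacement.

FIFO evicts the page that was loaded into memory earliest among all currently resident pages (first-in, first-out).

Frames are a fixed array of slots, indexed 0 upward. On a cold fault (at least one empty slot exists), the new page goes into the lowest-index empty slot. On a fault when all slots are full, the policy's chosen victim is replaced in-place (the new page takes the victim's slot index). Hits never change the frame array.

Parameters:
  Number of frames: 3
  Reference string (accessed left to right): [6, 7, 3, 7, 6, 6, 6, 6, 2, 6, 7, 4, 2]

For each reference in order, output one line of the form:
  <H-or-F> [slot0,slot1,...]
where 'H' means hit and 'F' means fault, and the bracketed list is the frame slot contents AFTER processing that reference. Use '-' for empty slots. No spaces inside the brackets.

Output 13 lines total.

F [6,-,-]
F [6,7,-]
F [6,7,3]
H [6,7,3]
H [6,7,3]
H [6,7,3]
H [6,7,3]
H [6,7,3]
F [2,7,3]
F [2,6,3]
F [2,6,7]
F [4,6,7]
F [4,2,7]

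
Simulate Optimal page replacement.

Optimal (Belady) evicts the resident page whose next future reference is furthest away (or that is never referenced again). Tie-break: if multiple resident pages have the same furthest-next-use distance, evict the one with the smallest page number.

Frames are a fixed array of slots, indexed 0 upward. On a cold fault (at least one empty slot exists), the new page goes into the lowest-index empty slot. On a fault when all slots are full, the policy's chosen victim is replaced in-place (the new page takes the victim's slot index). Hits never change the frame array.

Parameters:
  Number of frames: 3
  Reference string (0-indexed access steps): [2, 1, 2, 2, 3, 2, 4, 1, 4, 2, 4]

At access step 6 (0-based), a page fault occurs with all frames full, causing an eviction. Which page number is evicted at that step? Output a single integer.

Step 0: ref 2 -> FAULT, frames=[2,-,-]
Step 1: ref 1 -> FAULT, frames=[2,1,-]
Step 2: ref 2 -> HIT, frames=[2,1,-]
Step 3: ref 2 -> HIT, frames=[2,1,-]
Step 4: ref 3 -> FAULT, frames=[2,1,3]
Step 5: ref 2 -> HIT, frames=[2,1,3]
Step 6: ref 4 -> FAULT, evict 3, frames=[2,1,4]
At step 6: evicted page 3

Answer: 3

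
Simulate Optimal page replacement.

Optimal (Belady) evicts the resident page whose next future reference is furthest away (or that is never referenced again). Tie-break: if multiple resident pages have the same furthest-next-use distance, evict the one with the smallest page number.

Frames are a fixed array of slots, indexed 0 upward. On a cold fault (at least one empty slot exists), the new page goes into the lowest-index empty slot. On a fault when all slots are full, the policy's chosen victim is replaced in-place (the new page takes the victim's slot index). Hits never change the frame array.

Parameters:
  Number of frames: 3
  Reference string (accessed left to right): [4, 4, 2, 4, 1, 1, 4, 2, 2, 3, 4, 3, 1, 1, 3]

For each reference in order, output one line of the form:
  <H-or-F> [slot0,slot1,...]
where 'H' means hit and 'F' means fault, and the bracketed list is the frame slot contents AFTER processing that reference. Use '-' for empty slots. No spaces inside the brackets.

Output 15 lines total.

F [4,-,-]
H [4,-,-]
F [4,2,-]
H [4,2,-]
F [4,2,1]
H [4,2,1]
H [4,2,1]
H [4,2,1]
H [4,2,1]
F [4,3,1]
H [4,3,1]
H [4,3,1]
H [4,3,1]
H [4,3,1]
H [4,3,1]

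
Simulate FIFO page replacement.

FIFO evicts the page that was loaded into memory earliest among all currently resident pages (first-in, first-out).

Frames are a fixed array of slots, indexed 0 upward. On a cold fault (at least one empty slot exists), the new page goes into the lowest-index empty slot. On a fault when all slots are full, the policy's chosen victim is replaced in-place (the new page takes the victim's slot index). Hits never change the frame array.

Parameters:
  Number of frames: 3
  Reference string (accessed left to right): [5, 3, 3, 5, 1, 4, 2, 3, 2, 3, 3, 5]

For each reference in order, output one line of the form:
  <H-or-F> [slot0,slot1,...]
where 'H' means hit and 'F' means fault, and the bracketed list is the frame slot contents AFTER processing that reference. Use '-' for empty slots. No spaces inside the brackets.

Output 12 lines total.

F [5,-,-]
F [5,3,-]
H [5,3,-]
H [5,3,-]
F [5,3,1]
F [4,3,1]
F [4,2,1]
F [4,2,3]
H [4,2,3]
H [4,2,3]
H [4,2,3]
F [5,2,3]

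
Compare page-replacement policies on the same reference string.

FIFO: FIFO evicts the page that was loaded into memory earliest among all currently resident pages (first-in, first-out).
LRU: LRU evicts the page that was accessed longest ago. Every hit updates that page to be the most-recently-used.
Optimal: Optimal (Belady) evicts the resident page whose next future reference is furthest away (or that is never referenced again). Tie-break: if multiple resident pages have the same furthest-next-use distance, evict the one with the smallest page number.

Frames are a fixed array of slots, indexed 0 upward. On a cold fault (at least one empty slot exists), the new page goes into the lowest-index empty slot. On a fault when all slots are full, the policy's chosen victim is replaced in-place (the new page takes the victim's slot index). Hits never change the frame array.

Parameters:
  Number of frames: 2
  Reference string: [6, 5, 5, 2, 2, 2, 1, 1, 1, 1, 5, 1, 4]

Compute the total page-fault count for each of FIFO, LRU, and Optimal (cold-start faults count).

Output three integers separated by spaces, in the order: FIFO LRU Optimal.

--- FIFO ---
  step 0: ref 6 -> FAULT, frames=[6,-] (faults so far: 1)
  step 1: ref 5 -> FAULT, frames=[6,5] (faults so far: 2)
  step 2: ref 5 -> HIT, frames=[6,5] (faults so far: 2)
  step 3: ref 2 -> FAULT, evict 6, frames=[2,5] (faults so far: 3)
  step 4: ref 2 -> HIT, frames=[2,5] (faults so far: 3)
  step 5: ref 2 -> HIT, frames=[2,5] (faults so far: 3)
  step 6: ref 1 -> FAULT, evict 5, frames=[2,1] (faults so far: 4)
  step 7: ref 1 -> HIT, frames=[2,1] (faults so far: 4)
  step 8: ref 1 -> HIT, frames=[2,1] (faults so far: 4)
  step 9: ref 1 -> HIT, frames=[2,1] (faults so far: 4)
  step 10: ref 5 -> FAULT, evict 2, frames=[5,1] (faults so far: 5)
  step 11: ref 1 -> HIT, frames=[5,1] (faults so far: 5)
  step 12: ref 4 -> FAULT, evict 1, frames=[5,4] (faults so far: 6)
  FIFO total faults: 6
--- LRU ---
  step 0: ref 6 -> FAULT, frames=[6,-] (faults so far: 1)
  step 1: ref 5 -> FAULT, frames=[6,5] (faults so far: 2)
  step 2: ref 5 -> HIT, frames=[6,5] (faults so far: 2)
  step 3: ref 2 -> FAULT, evict 6, frames=[2,5] (faults so far: 3)
  step 4: ref 2 -> HIT, frames=[2,5] (faults so far: 3)
  step 5: ref 2 -> HIT, frames=[2,5] (faults so far: 3)
  step 6: ref 1 -> FAULT, evict 5, frames=[2,1] (faults so far: 4)
  step 7: ref 1 -> HIT, frames=[2,1] (faults so far: 4)
  step 8: ref 1 -> HIT, frames=[2,1] (faults so far: 4)
  step 9: ref 1 -> HIT, frames=[2,1] (faults so far: 4)
  step 10: ref 5 -> FAULT, evict 2, frames=[5,1] (faults so far: 5)
  step 11: ref 1 -> HIT, frames=[5,1] (faults so far: 5)
  step 12: ref 4 -> FAULT, evict 5, frames=[4,1] (faults so far: 6)
  LRU total faults: 6
--- Optimal ---
  step 0: ref 6 -> FAULT, frames=[6,-] (faults so far: 1)
  step 1: ref 5 -> FAULT, frames=[6,5] (faults so far: 2)
  step 2: ref 5 -> HIT, frames=[6,5] (faults so far: 2)
  step 3: ref 2 -> FAULT, evict 6, frames=[2,5] (faults so far: 3)
  step 4: ref 2 -> HIT, frames=[2,5] (faults so far: 3)
  step 5: ref 2 -> HIT, frames=[2,5] (faults so far: 3)
  step 6: ref 1 -> FAULT, evict 2, frames=[1,5] (faults so far: 4)
  step 7: ref 1 -> HIT, frames=[1,5] (faults so far: 4)
  step 8: ref 1 -> HIT, frames=[1,5] (faults so far: 4)
  step 9: ref 1 -> HIT, frames=[1,5] (faults so far: 4)
  step 10: ref 5 -> HIT, frames=[1,5] (faults so far: 4)
  step 11: ref 1 -> HIT, frames=[1,5] (faults so far: 4)
  step 12: ref 4 -> FAULT, evict 1, frames=[4,5] (faults so far: 5)
  Optimal total faults: 5

Answer: 6 6 5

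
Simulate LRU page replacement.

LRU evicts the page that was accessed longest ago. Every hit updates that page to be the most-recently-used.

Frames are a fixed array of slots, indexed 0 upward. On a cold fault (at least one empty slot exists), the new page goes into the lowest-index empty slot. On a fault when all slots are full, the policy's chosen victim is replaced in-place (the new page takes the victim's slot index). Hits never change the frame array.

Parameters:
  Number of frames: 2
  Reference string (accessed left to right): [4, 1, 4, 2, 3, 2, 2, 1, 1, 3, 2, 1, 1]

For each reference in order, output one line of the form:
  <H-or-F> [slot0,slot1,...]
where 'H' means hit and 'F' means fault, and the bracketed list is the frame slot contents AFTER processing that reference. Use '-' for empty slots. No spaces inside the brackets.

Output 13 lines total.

F [4,-]
F [4,1]
H [4,1]
F [4,2]
F [3,2]
H [3,2]
H [3,2]
F [1,2]
H [1,2]
F [1,3]
F [2,3]
F [2,1]
H [2,1]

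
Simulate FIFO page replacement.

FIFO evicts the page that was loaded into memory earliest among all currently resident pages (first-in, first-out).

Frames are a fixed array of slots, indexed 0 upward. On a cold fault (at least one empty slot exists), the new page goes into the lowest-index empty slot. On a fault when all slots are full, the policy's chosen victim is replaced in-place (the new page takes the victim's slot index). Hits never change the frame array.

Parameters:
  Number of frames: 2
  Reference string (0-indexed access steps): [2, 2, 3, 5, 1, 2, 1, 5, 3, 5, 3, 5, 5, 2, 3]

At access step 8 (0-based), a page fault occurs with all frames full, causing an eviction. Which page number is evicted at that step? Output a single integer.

Step 0: ref 2 -> FAULT, frames=[2,-]
Step 1: ref 2 -> HIT, frames=[2,-]
Step 2: ref 3 -> FAULT, frames=[2,3]
Step 3: ref 5 -> FAULT, evict 2, frames=[5,3]
Step 4: ref 1 -> FAULT, evict 3, frames=[5,1]
Step 5: ref 2 -> FAULT, evict 5, frames=[2,1]
Step 6: ref 1 -> HIT, frames=[2,1]
Step 7: ref 5 -> FAULT, evict 1, frames=[2,5]
Step 8: ref 3 -> FAULT, evict 2, frames=[3,5]
At step 8: evicted page 2

Answer: 2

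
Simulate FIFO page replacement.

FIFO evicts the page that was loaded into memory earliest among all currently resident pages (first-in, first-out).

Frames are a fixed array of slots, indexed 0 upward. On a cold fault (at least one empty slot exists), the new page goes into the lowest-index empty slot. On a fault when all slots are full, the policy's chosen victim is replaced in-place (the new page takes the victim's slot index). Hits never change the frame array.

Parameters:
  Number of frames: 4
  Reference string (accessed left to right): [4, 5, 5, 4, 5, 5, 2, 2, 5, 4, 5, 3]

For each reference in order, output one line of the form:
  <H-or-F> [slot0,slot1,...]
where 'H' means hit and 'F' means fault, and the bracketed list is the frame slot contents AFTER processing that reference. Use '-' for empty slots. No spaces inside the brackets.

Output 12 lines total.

F [4,-,-,-]
F [4,5,-,-]
H [4,5,-,-]
H [4,5,-,-]
H [4,5,-,-]
H [4,5,-,-]
F [4,5,2,-]
H [4,5,2,-]
H [4,5,2,-]
H [4,5,2,-]
H [4,5,2,-]
F [4,5,2,3]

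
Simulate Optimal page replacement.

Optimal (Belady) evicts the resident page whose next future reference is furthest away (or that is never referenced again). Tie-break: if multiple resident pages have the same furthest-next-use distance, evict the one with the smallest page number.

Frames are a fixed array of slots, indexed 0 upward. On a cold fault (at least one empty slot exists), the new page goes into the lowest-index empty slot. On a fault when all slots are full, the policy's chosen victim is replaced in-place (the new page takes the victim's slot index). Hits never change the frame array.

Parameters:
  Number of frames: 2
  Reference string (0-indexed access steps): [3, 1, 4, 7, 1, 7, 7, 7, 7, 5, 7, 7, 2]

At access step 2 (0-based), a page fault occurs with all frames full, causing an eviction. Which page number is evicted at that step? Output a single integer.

Answer: 3

Derivation:
Step 0: ref 3 -> FAULT, frames=[3,-]
Step 1: ref 1 -> FAULT, frames=[3,1]
Step 2: ref 4 -> FAULT, evict 3, frames=[4,1]
At step 2: evicted page 3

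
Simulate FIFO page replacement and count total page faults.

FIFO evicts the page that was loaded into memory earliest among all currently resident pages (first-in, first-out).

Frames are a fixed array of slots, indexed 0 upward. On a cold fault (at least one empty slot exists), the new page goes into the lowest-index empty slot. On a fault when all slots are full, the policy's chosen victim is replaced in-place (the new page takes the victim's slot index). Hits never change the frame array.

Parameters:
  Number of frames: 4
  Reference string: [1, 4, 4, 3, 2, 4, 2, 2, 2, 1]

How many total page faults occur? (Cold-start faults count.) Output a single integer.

Answer: 4

Derivation:
Step 0: ref 1 → FAULT, frames=[1,-,-,-]
Step 1: ref 4 → FAULT, frames=[1,4,-,-]
Step 2: ref 4 → HIT, frames=[1,4,-,-]
Step 3: ref 3 → FAULT, frames=[1,4,3,-]
Step 4: ref 2 → FAULT, frames=[1,4,3,2]
Step 5: ref 4 → HIT, frames=[1,4,3,2]
Step 6: ref 2 → HIT, frames=[1,4,3,2]
Step 7: ref 2 → HIT, frames=[1,4,3,2]
Step 8: ref 2 → HIT, frames=[1,4,3,2]
Step 9: ref 1 → HIT, frames=[1,4,3,2]
Total faults: 4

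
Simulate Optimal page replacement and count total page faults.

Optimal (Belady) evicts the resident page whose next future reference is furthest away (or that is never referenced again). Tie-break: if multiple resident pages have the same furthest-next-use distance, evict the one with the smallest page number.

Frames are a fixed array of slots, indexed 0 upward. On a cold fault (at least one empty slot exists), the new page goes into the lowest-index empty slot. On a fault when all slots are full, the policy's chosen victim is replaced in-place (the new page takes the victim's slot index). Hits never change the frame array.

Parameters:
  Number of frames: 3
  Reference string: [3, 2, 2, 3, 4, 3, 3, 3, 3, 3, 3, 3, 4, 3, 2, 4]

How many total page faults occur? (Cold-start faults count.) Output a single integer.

Step 0: ref 3 → FAULT, frames=[3,-,-]
Step 1: ref 2 → FAULT, frames=[3,2,-]
Step 2: ref 2 → HIT, frames=[3,2,-]
Step 3: ref 3 → HIT, frames=[3,2,-]
Step 4: ref 4 → FAULT, frames=[3,2,4]
Step 5: ref 3 → HIT, frames=[3,2,4]
Step 6: ref 3 → HIT, frames=[3,2,4]
Step 7: ref 3 → HIT, frames=[3,2,4]
Step 8: ref 3 → HIT, frames=[3,2,4]
Step 9: ref 3 → HIT, frames=[3,2,4]
Step 10: ref 3 → HIT, frames=[3,2,4]
Step 11: ref 3 → HIT, frames=[3,2,4]
Step 12: ref 4 → HIT, frames=[3,2,4]
Step 13: ref 3 → HIT, frames=[3,2,4]
Step 14: ref 2 → HIT, frames=[3,2,4]
Step 15: ref 4 → HIT, frames=[3,2,4]
Total faults: 3

Answer: 3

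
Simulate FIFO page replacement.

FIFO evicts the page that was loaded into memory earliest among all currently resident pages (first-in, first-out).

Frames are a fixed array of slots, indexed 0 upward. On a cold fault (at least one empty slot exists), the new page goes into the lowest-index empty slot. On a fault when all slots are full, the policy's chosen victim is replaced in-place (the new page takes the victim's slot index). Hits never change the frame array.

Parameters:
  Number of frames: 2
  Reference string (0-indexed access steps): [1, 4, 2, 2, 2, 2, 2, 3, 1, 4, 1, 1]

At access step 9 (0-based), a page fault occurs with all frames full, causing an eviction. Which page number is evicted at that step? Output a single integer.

Answer: 3

Derivation:
Step 0: ref 1 -> FAULT, frames=[1,-]
Step 1: ref 4 -> FAULT, frames=[1,4]
Step 2: ref 2 -> FAULT, evict 1, frames=[2,4]
Step 3: ref 2 -> HIT, frames=[2,4]
Step 4: ref 2 -> HIT, frames=[2,4]
Step 5: ref 2 -> HIT, frames=[2,4]
Step 6: ref 2 -> HIT, frames=[2,4]
Step 7: ref 3 -> FAULT, evict 4, frames=[2,3]
Step 8: ref 1 -> FAULT, evict 2, frames=[1,3]
Step 9: ref 4 -> FAULT, evict 3, frames=[1,4]
At step 9: evicted page 3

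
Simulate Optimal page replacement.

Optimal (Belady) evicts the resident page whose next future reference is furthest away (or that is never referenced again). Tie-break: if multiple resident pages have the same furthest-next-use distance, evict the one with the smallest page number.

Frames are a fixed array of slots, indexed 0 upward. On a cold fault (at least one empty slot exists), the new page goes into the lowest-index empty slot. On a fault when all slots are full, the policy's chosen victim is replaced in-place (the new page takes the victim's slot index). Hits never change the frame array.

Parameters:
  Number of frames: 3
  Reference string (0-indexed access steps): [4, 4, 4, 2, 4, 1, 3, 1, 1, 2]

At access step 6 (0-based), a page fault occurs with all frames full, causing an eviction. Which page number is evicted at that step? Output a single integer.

Step 0: ref 4 -> FAULT, frames=[4,-,-]
Step 1: ref 4 -> HIT, frames=[4,-,-]
Step 2: ref 4 -> HIT, frames=[4,-,-]
Step 3: ref 2 -> FAULT, frames=[4,2,-]
Step 4: ref 4 -> HIT, frames=[4,2,-]
Step 5: ref 1 -> FAULT, frames=[4,2,1]
Step 6: ref 3 -> FAULT, evict 4, frames=[3,2,1]
At step 6: evicted page 4

Answer: 4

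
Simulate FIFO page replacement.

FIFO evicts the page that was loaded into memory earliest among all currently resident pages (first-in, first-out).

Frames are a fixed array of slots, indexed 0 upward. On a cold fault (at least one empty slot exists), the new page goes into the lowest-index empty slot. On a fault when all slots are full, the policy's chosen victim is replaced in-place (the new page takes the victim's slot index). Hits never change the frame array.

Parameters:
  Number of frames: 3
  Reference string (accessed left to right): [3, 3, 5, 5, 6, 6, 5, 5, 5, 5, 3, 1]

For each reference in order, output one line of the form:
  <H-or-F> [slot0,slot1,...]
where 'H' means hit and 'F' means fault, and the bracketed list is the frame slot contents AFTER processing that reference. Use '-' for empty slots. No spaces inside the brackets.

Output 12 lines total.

F [3,-,-]
H [3,-,-]
F [3,5,-]
H [3,5,-]
F [3,5,6]
H [3,5,6]
H [3,5,6]
H [3,5,6]
H [3,5,6]
H [3,5,6]
H [3,5,6]
F [1,5,6]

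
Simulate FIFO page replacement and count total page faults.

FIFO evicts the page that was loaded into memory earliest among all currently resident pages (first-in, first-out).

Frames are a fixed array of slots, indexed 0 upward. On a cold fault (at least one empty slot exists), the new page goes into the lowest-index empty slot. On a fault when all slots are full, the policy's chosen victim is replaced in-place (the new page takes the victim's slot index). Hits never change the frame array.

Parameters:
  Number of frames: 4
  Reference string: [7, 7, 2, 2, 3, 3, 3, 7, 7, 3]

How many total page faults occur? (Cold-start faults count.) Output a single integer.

Answer: 3

Derivation:
Step 0: ref 7 → FAULT, frames=[7,-,-,-]
Step 1: ref 7 → HIT, frames=[7,-,-,-]
Step 2: ref 2 → FAULT, frames=[7,2,-,-]
Step 3: ref 2 → HIT, frames=[7,2,-,-]
Step 4: ref 3 → FAULT, frames=[7,2,3,-]
Step 5: ref 3 → HIT, frames=[7,2,3,-]
Step 6: ref 3 → HIT, frames=[7,2,3,-]
Step 7: ref 7 → HIT, frames=[7,2,3,-]
Step 8: ref 7 → HIT, frames=[7,2,3,-]
Step 9: ref 3 → HIT, frames=[7,2,3,-]
Total faults: 3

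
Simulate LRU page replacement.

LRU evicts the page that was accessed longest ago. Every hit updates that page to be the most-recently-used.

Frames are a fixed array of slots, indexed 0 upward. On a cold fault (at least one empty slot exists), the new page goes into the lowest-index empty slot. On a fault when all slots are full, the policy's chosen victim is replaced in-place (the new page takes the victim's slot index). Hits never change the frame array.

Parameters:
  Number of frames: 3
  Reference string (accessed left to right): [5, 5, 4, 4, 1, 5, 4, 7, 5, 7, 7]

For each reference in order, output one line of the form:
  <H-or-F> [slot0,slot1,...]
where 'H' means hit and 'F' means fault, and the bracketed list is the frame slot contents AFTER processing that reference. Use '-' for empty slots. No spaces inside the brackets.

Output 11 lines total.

F [5,-,-]
H [5,-,-]
F [5,4,-]
H [5,4,-]
F [5,4,1]
H [5,4,1]
H [5,4,1]
F [5,4,7]
H [5,4,7]
H [5,4,7]
H [5,4,7]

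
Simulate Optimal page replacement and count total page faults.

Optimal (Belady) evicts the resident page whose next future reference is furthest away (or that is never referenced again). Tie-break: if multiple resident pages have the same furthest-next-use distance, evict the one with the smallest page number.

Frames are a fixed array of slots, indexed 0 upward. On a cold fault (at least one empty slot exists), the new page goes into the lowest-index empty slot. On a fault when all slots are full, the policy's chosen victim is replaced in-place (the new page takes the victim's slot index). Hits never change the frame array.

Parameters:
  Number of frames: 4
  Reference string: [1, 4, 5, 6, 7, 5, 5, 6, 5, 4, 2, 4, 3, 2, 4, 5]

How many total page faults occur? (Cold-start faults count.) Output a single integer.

Answer: 7

Derivation:
Step 0: ref 1 → FAULT, frames=[1,-,-,-]
Step 1: ref 4 → FAULT, frames=[1,4,-,-]
Step 2: ref 5 → FAULT, frames=[1,4,5,-]
Step 3: ref 6 → FAULT, frames=[1,4,5,6]
Step 4: ref 7 → FAULT (evict 1), frames=[7,4,5,6]
Step 5: ref 5 → HIT, frames=[7,4,5,6]
Step 6: ref 5 → HIT, frames=[7,4,5,6]
Step 7: ref 6 → HIT, frames=[7,4,5,6]
Step 8: ref 5 → HIT, frames=[7,4,5,6]
Step 9: ref 4 → HIT, frames=[7,4,5,6]
Step 10: ref 2 → FAULT (evict 6), frames=[7,4,5,2]
Step 11: ref 4 → HIT, frames=[7,4,5,2]
Step 12: ref 3 → FAULT (evict 7), frames=[3,4,5,2]
Step 13: ref 2 → HIT, frames=[3,4,5,2]
Step 14: ref 4 → HIT, frames=[3,4,5,2]
Step 15: ref 5 → HIT, frames=[3,4,5,2]
Total faults: 7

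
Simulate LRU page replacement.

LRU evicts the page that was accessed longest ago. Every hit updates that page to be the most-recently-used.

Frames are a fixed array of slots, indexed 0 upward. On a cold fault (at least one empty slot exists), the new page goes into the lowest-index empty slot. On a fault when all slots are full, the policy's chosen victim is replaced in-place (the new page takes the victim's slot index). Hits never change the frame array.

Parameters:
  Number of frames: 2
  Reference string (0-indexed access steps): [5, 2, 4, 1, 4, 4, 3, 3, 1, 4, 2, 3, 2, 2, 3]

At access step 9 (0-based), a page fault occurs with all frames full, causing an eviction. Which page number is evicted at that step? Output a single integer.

Answer: 3

Derivation:
Step 0: ref 5 -> FAULT, frames=[5,-]
Step 1: ref 2 -> FAULT, frames=[5,2]
Step 2: ref 4 -> FAULT, evict 5, frames=[4,2]
Step 3: ref 1 -> FAULT, evict 2, frames=[4,1]
Step 4: ref 4 -> HIT, frames=[4,1]
Step 5: ref 4 -> HIT, frames=[4,1]
Step 6: ref 3 -> FAULT, evict 1, frames=[4,3]
Step 7: ref 3 -> HIT, frames=[4,3]
Step 8: ref 1 -> FAULT, evict 4, frames=[1,3]
Step 9: ref 4 -> FAULT, evict 3, frames=[1,4]
At step 9: evicted page 3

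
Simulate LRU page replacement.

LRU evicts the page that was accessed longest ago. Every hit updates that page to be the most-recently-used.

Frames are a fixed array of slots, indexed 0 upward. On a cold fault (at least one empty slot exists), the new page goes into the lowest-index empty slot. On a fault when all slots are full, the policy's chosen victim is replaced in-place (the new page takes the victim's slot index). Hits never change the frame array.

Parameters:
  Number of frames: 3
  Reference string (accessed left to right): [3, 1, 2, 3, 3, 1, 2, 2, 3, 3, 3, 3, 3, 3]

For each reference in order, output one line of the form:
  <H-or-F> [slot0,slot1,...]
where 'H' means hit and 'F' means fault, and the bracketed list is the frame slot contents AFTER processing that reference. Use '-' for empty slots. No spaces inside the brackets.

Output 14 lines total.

F [3,-,-]
F [3,1,-]
F [3,1,2]
H [3,1,2]
H [3,1,2]
H [3,1,2]
H [3,1,2]
H [3,1,2]
H [3,1,2]
H [3,1,2]
H [3,1,2]
H [3,1,2]
H [3,1,2]
H [3,1,2]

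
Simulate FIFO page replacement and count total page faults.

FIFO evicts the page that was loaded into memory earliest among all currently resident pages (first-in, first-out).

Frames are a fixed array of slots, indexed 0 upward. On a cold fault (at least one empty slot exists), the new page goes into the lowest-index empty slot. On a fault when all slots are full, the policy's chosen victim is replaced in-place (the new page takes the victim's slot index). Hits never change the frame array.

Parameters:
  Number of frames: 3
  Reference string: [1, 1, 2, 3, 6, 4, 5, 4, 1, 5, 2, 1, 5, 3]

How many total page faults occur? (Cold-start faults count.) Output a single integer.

Step 0: ref 1 → FAULT, frames=[1,-,-]
Step 1: ref 1 → HIT, frames=[1,-,-]
Step 2: ref 2 → FAULT, frames=[1,2,-]
Step 3: ref 3 → FAULT, frames=[1,2,3]
Step 4: ref 6 → FAULT (evict 1), frames=[6,2,3]
Step 5: ref 4 → FAULT (evict 2), frames=[6,4,3]
Step 6: ref 5 → FAULT (evict 3), frames=[6,4,5]
Step 7: ref 4 → HIT, frames=[6,4,5]
Step 8: ref 1 → FAULT (evict 6), frames=[1,4,5]
Step 9: ref 5 → HIT, frames=[1,4,5]
Step 10: ref 2 → FAULT (evict 4), frames=[1,2,5]
Step 11: ref 1 → HIT, frames=[1,2,5]
Step 12: ref 5 → HIT, frames=[1,2,5]
Step 13: ref 3 → FAULT (evict 5), frames=[1,2,3]
Total faults: 9

Answer: 9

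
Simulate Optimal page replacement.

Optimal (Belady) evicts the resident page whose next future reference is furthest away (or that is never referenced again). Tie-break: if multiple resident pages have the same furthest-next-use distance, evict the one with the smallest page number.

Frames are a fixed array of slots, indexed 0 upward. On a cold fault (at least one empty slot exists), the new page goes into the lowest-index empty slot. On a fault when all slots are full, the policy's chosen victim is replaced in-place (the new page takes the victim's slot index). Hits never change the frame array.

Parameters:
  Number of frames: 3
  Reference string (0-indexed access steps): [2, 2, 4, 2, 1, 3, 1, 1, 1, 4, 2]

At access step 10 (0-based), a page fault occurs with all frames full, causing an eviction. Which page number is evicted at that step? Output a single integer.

Answer: 1

Derivation:
Step 0: ref 2 -> FAULT, frames=[2,-,-]
Step 1: ref 2 -> HIT, frames=[2,-,-]
Step 2: ref 4 -> FAULT, frames=[2,4,-]
Step 3: ref 2 -> HIT, frames=[2,4,-]
Step 4: ref 1 -> FAULT, frames=[2,4,1]
Step 5: ref 3 -> FAULT, evict 2, frames=[3,4,1]
Step 6: ref 1 -> HIT, frames=[3,4,1]
Step 7: ref 1 -> HIT, frames=[3,4,1]
Step 8: ref 1 -> HIT, frames=[3,4,1]
Step 9: ref 4 -> HIT, frames=[3,4,1]
Step 10: ref 2 -> FAULT, evict 1, frames=[3,4,2]
At step 10: evicted page 1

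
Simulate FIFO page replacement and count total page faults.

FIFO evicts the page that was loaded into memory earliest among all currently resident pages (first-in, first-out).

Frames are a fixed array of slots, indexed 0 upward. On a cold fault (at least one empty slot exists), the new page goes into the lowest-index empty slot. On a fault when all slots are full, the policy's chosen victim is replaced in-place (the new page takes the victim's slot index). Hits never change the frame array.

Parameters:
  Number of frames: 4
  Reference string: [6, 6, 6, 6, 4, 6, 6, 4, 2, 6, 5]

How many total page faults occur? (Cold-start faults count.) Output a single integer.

Answer: 4

Derivation:
Step 0: ref 6 → FAULT, frames=[6,-,-,-]
Step 1: ref 6 → HIT, frames=[6,-,-,-]
Step 2: ref 6 → HIT, frames=[6,-,-,-]
Step 3: ref 6 → HIT, frames=[6,-,-,-]
Step 4: ref 4 → FAULT, frames=[6,4,-,-]
Step 5: ref 6 → HIT, frames=[6,4,-,-]
Step 6: ref 6 → HIT, frames=[6,4,-,-]
Step 7: ref 4 → HIT, frames=[6,4,-,-]
Step 8: ref 2 → FAULT, frames=[6,4,2,-]
Step 9: ref 6 → HIT, frames=[6,4,2,-]
Step 10: ref 5 → FAULT, frames=[6,4,2,5]
Total faults: 4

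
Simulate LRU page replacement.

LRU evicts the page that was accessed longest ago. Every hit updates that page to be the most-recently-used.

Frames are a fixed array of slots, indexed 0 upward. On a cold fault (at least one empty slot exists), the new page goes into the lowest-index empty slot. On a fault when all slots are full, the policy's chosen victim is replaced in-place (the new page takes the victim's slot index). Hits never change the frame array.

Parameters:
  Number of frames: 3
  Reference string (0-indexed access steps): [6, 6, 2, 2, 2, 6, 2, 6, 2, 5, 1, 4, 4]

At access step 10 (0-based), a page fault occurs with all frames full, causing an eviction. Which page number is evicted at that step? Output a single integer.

Answer: 6

Derivation:
Step 0: ref 6 -> FAULT, frames=[6,-,-]
Step 1: ref 6 -> HIT, frames=[6,-,-]
Step 2: ref 2 -> FAULT, frames=[6,2,-]
Step 3: ref 2 -> HIT, frames=[6,2,-]
Step 4: ref 2 -> HIT, frames=[6,2,-]
Step 5: ref 6 -> HIT, frames=[6,2,-]
Step 6: ref 2 -> HIT, frames=[6,2,-]
Step 7: ref 6 -> HIT, frames=[6,2,-]
Step 8: ref 2 -> HIT, frames=[6,2,-]
Step 9: ref 5 -> FAULT, frames=[6,2,5]
Step 10: ref 1 -> FAULT, evict 6, frames=[1,2,5]
At step 10: evicted page 6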